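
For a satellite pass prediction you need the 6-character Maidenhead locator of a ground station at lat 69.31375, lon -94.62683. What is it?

EP29qh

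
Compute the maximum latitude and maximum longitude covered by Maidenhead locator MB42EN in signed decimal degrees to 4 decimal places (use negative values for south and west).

-77.4167, 68.4167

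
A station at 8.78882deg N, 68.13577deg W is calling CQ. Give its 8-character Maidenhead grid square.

Add 180° to longitude and 90° to latitude: 111.86423, 98.78882.
Field: 111.86423/20 → 5 → F, 98.78882/10 → 9 → J; chars FJ.
Square: 11.86423/2 → 5, 8.78882/1 → 8; chars 58.
Subsquare: 1.86423/0.0833333 → 22 → w, 0.78882/0.0416667 → 18 → s; chars ws.
Extended square: 0.03090/0.00833333 → 3, 0.03882/0.00416667 → 9; chars 39.

FJ58ws39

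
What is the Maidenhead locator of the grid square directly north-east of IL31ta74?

Longitude extended square 7; +1 → 8.
Latitude extended square 4; +1 → 5.

IL31ta85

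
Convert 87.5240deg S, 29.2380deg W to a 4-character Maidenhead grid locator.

Offset from 180°W / 90°S: lon 150.76°, lat 2.48°.
Field (20°×10°, letters A–R): lon ⌊150.76/20⌋ = 7 → H; lat ⌊2.48/10⌋ = 0 → A.
Square (2°×1°, digits 0–9): lon ⌊10.76/2⌋ = 5; lat ⌊2.48/1⌋ = 2.

HA52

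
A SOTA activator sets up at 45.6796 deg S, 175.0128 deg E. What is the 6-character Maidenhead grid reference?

RE74mh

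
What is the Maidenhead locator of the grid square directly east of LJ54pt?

LJ54qt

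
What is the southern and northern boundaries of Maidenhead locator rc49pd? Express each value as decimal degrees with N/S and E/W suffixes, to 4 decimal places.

Field R=17, C=2: +17·20° lon, +2·10° lat → SW at lon 160°, lat -70°.
Square 4, 9: +4·2° lon, +9·1° lat → SW at lon 168°, lat -61°.
Subsquare p=15, d=3: +15·0.0833333° lon, +3·0.0416667° lat → SW at lon 169.25°, lat -60.875°.
Cell spans 0.0833333° lon × 0.0416667° lat.
south 60.8750° S, north 60.8333° S.

60.8750° S, 60.8333° S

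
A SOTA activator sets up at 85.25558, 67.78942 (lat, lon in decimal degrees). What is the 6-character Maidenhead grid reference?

MR35vg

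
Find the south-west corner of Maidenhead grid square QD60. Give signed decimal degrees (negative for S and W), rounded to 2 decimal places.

-60.00, 152.00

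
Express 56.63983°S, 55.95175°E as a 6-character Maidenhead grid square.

LD73xi

Add 180° to longitude and 90° to latitude: 235.9518, 33.3602.
Field (20°×10°, letters A–R): 235.9518/20 → 11 → L, 33.3602/10 → 3 → D; chars LD.
Square (2°×1°, digits 0–9): 15.9518/2 → 7, 3.3602/1 → 3; chars 73.
Subsquare (5′×2.5′, letters a–x): 1.9518/0.0833333 → 23 → x, 0.3602/0.0416667 → 8 → i; chars xi.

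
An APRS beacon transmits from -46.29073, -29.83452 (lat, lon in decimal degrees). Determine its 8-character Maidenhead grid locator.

Add 180° to longitude and 90° to latitude: 150.16548, 43.70927.
Field: lon ⌊150.16548/20⌋ = 7 → H; lat ⌊43.70927/10⌋ = 4 → E.
Square: lon ⌊10.16548/2⌋ = 5; lat ⌊3.70927/1⌋ = 3.
Subsquare: lon ⌊0.16548/0.0833333⌋ = 1 → b; lat ⌊0.70927/0.0416667⌋ = 17 → r.
Extended square: lon ⌊0.08215/0.00833333⌋ = 9; lat ⌊0.00094/0.00416667⌋ = 0.

HE53br90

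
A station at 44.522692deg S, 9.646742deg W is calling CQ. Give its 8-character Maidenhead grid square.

IE55el24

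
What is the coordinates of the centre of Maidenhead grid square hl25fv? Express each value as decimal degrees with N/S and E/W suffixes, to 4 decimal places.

25.8958° N, 35.5417° W

Field H=7, L=11: +7·20° lon, +11·10° lat → SW at lon -40°, lat 20°.
Square 2, 5: +2·2° lon, +5·1° lat → SW at lon -36°, lat 25°.
Subsquare f=5, v=21: +5·0.0833333° lon, +21·0.0416667° lat → SW at lon -35.5833°, lat 25.875°.
Cell spans 0.0833333° lon × 0.0416667° lat. Centre is SW corner plus half of each.
latitude 25.8958° N, longitude 35.5417° W.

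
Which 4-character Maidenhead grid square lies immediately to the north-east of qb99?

RC00

Longitude square 9; +1 → 10, wraps to 0, carry into field.
Longitude field Q = 16; +1 → 17 = R.
Latitude square 9; +1 → 10, wraps to 0, carry into field.
Latitude field B = 1; +1 → 2 = C.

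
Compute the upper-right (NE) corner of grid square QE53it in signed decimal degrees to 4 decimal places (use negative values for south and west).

-46.1667, 150.7500

Field Q=16, E=4: +16·20° lon, +4·10° lat → SW at lon 140°, lat -50°.
Square 5, 3: +5·2° lon, +3·1° lat → SW at lon 150°, lat -47°.
Subsquare i=8, t=19: +8·0.0833333° lon, +19·0.0416667° lat → SW at lon 150.667°, lat -46.2083°.
Cell spans 0.0833333° lon × 0.0416667° lat. NE corner is SW corner plus one full cell.
latitude -46.1667, longitude 150.7500.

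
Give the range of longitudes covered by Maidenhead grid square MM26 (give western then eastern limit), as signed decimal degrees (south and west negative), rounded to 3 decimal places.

64.000, 66.000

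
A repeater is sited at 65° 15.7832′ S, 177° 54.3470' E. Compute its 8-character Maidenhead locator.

RC84wr86

Shift to the Maidenhead origin (180°W, 90°S): lon 357.90578, lat 24.73695.
Field: lon ⌊357.90578/20⌋ = 17 → R; lat ⌊24.73695/10⌋ = 2 → C.
Square: lon ⌊17.90578/2⌋ = 8; lat ⌊4.73695/1⌋ = 4.
Subsquare: lon ⌊1.90578/0.0833333⌋ = 22 → w; lat ⌊0.73695/0.0416667⌋ = 17 → r.
Extended square: lon ⌊0.07245/0.00833333⌋ = 8; lat ⌊0.02861/0.00416667⌋ = 6.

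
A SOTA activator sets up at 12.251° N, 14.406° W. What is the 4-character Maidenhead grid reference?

IK22

Add 180° to longitude and 90° to latitude: 165.59, 102.25.
Field: 165.59/20 → 8 → I, 102.25/10 → 10 → K; chars IK.
Square: 5.59/2 → 2, 2.25/1 → 2; chars 22.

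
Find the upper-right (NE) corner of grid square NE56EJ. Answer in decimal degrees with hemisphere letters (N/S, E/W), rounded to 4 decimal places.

Field N=13, E=4: +13·20° lon, +4·10° lat → SW at lon 80°, lat -50°.
Square 5, 6: +5·2° lon, +6·1° lat → SW at lon 90°, lat -44°.
Subsquare e=4, j=9: +4·0.0833333° lon, +9·0.0416667° lat → SW at lon 90.3333°, lat -43.625°.
Cell spans 0.0833333° lon × 0.0416667° lat. NE corner is SW corner plus one full cell.
latitude 43.5833° S, longitude 90.4167° E.

43.5833° S, 90.4167° E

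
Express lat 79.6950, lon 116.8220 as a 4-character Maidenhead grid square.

OQ89

Offset from 180°W / 90°S: lon 296.82°, lat 169.69°.
Field (20°×10°, letters A–R): 296.82/20 → 14 → O, 169.69/10 → 16 → Q; chars OQ.
Square (2°×1°, digits 0–9): 16.82/2 → 8, 9.69/1 → 9; chars 89.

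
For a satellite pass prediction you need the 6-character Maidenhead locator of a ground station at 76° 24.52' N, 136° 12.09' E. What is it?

PQ86cj

Add 180° to longitude and 90° to latitude: 316.2015, 166.4087.
Field (20°×10°, letters A–R): 316.2015/20 → 15 → P, 166.4087/10 → 16 → Q; chars PQ.
Square (2°×1°, digits 0–9): 16.2015/2 → 8, 6.4087/1 → 6; chars 86.
Subsquare (5′×2.5′, letters a–x): 0.2015/0.0833333 → 2 → c, 0.4087/0.0416667 → 9 → j; chars cj.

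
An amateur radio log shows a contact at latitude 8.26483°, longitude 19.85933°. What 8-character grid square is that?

JJ98wg33

Offset from 180°W / 90°S: lon 199.85933°, lat 98.26483°.
Field: lon ⌊199.85933/20⌋ = 9 → J; lat ⌊98.26483/10⌋ = 9 → J.
Square: lon ⌊19.85933/2⌋ = 9; lat ⌊8.26483/1⌋ = 8.
Subsquare: lon ⌊1.85933/0.0833333⌋ = 22 → w; lat ⌊0.26483/0.0416667⌋ = 6 → g.
Extended square: lon ⌊0.02600/0.00833333⌋ = 3; lat ⌊0.01483/0.00416667⌋ = 3.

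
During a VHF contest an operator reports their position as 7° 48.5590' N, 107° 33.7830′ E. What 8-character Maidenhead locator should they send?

OJ37st74

Offset from 180°W / 90°S: lon 287.56305°, lat 97.80932°.
Field: 287.56305/20 → 14 → O, 97.80932/10 → 9 → J; chars OJ.
Square: 7.56305/2 → 3, 7.80932/1 → 7; chars 37.
Subsquare: 1.56305/0.0833333 → 18 → s, 0.80932/0.0416667 → 19 → t; chars st.
Extended square: 0.06305/0.00833333 → 7, 0.01765/0.00416667 → 4; chars 74.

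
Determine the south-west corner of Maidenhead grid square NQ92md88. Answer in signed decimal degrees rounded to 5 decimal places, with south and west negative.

72.15833, 99.06667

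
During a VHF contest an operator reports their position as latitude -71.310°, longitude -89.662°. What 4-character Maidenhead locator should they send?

EB58

Offset from 180°W / 90°S: lon 90.34°, lat 18.69°.
Field: 90.34/20 → 4 → E, 18.69/10 → 1 → B; chars EB.
Square: 10.34/2 → 5, 8.69/1 → 8; chars 58.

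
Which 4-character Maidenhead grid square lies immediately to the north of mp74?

MP75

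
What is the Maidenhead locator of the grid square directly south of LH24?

Latitude square 4; −1 → 3.
The longitude characters are unchanged.

LH23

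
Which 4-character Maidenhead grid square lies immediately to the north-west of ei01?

DI92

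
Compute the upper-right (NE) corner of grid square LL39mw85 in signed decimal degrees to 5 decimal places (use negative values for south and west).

29.94167, 47.07500

Field L=11, L=11: +11·20° lon, +11·10° lat → SW at lon 40°, lat 20°.
Square 3, 9: +3·2° lon, +9·1° lat → SW at lon 46°, lat 29°.
Subsquare m=12, w=22: +12·0.0833333° lon, +22·0.0416667° lat → SW at lon 47°, lat 29.9167°.
Extended square 8, 5: +8·0.00833333° lon, +5·0.00416667° lat → SW at lon 47.0667°, lat 29.9375°.
Cell spans 0.00833333° lon × 0.00416667° lat. NE corner is SW corner plus one full cell.
latitude 29.94167, longitude 47.07500.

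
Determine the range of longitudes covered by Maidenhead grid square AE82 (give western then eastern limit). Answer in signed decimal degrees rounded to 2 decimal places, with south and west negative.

-164.00, -162.00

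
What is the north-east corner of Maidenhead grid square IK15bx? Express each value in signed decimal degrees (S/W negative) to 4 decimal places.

16.0000, -17.8333

Field I=8, K=10: +8·20° lon, +10·10° lat → SW at lon -20°, lat 10°.
Square 1, 5: +1·2° lon, +5·1° lat → SW at lon -18°, lat 15°.
Subsquare b=1, x=23: +1·0.0833333° lon, +23·0.0416667° lat → SW at lon -17.9167°, lat 15.9583°.
Cell spans 0.0833333° lon × 0.0416667° lat. NE corner is SW corner plus one full cell.
latitude 16.0000, longitude -17.8333.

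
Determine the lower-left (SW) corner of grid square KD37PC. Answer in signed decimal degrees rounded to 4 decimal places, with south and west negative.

-52.9167, 27.2500

Field K=10, D=3: +10·20° lon, +3·10° lat → SW at lon 20°, lat -60°.
Square 3, 7: +3·2° lon, +7·1° lat → SW at lon 26°, lat -53°.
Subsquare p=15, c=2: +15·0.0833333° lon, +2·0.0416667° lat → SW at lon 27.25°, lat -52.9167°.
latitude -52.9167, longitude 27.2500.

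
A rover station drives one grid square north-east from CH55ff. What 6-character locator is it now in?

CH55gg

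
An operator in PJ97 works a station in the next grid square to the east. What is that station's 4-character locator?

Longitude square 9; +1 → 10, wraps to 0, carry into field.
Longitude field P = 15; +1 → 16 = Q.
The latitude characters are unchanged.

QJ07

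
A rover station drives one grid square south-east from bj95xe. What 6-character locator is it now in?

Longitude subsquare x = 23; +1 → 24, wraps to 0 = a, carry into square.
Longitude square 9; +1 → 10, wraps to 0, carry into field.
Longitude field B = 1; +1 → 2 = C.
Latitude subsquare e = 4; −1 → 3 = d.

CJ05ad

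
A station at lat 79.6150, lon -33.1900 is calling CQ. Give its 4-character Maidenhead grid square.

Shift to the Maidenhead origin (180°W, 90°S): lon 146.81, lat 169.62.
Field (20°×10°, letters A–R): 146.81/20 → 7 → H, 169.62/10 → 16 → Q; chars HQ.
Square (2°×1°, digits 0–9): 6.81/2 → 3, 9.62/1 → 9; chars 39.

HQ39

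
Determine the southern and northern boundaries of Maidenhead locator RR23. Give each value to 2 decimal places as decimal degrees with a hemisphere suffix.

83.00° N, 84.00° N

Field R=17, R=17: +17·20° lon, +17·10° lat → SW at lon 160°, lat 80°.
Square 2, 3: +2·2° lon, +3·1° lat → SW at lon 164°, lat 83°.
Cell spans 2° lon × 1° lat.
south 83.00° N, north 84.00° N.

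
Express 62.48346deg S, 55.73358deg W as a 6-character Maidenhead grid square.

Add 180° to longitude and 90° to latitude: 124.2664, 27.5165.
Field: 124.2664/20 → 6 → G, 27.5165/10 → 2 → C; chars GC.
Square: 4.2664/2 → 2, 7.5165/1 → 7; chars 27.
Subsquare: 0.2664/0.0833333 → 3 → d, 0.5165/0.0416667 → 12 → m; chars dm.

GC27dm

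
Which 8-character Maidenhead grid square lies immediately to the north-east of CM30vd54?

Longitude extended square 5; +1 → 6.
Latitude extended square 4; +1 → 5.

CM30vd65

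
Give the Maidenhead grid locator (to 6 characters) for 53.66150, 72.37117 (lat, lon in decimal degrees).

Offset from 180°W / 90°S: lon 252.3712°, lat 143.6615°.
Field: 252.3712/20 → 12 → M, 143.6615/10 → 14 → O; chars MO.
Square: 12.3712/2 → 6, 3.6615/1 → 3; chars 63.
Subsquare: 0.3712/0.0833333 → 4 → e, 0.6615/0.0416667 → 15 → p; chars ep.

MO63ep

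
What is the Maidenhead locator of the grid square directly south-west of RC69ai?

Longitude subsquare a = 0; −1 → -1, wraps to 23 = x, carry into square.
Longitude square 6; −1 → 5.
Latitude subsquare i = 8; −1 → 7 = h.

RC59xh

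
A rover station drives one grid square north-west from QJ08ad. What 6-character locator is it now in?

Longitude subsquare a = 0; −1 → -1, wraps to 23 = x, carry into square.
Longitude square 0; −1 → -1, wraps to 9, carry into field.
Longitude field Q = 16; −1 → 15 = P.
Latitude subsquare d = 3; +1 → 4 = e.

PJ98xe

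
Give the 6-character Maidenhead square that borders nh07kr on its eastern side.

Longitude subsquare k = 10; +1 → 11 = l.
The latitude characters are unchanged.

NH07lr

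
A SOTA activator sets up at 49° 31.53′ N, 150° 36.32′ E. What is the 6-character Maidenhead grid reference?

QN59hm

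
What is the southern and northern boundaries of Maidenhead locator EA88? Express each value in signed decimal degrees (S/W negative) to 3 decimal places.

Field E=4, A=0: +4·20° lon, +0·10° lat → SW at lon -100°, lat -90°.
Square 8, 8: +8·2° lon, +8·1° lat → SW at lon -84°, lat -82°.
Cell spans 2° lon × 1° lat.
south -82.000, north -81.000.

-82.000, -81.000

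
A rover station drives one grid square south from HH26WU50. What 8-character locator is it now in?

HH26wt59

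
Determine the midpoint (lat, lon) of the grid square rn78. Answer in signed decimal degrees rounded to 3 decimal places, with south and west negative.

Field R=17, N=13: +17·20° lon, +13·10° lat → SW at lon 160°, lat 40°.
Square 7, 8: +7·2° lon, +8·1° lat → SW at lon 174°, lat 48°.
Cell spans 2° lon × 1° lat. Centre is SW corner plus half of each.
latitude 48.500, longitude 175.000.

48.500, 175.000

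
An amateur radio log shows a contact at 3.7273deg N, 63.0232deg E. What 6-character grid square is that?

MJ13mr

Add 180° to longitude and 90° to latitude: 243.0232, 93.7273.
Field (20°×10°, letters A–R): 243.0232/20 → 12 → M, 93.7273/10 → 9 → J; chars MJ.
Square (2°×1°, digits 0–9): 3.0232/2 → 1, 3.7273/1 → 3; chars 13.
Subsquare (5′×2.5′, letters a–x): 1.0232/0.0833333 → 12 → m, 0.7273/0.0416667 → 17 → r; chars mr.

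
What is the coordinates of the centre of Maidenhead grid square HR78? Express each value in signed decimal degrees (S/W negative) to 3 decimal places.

88.500, -25.000

Field H=7, R=17: +7·20° lon, +17·10° lat → SW at lon -40°, lat 80°.
Square 7, 8: +7·2° lon, +8·1° lat → SW at lon -26°, lat 88°.
Cell spans 2° lon × 1° lat. Centre is SW corner plus half of each.
latitude 88.500, longitude -25.000.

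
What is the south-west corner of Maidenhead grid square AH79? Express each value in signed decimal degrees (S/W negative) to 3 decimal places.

-11.000, -166.000

Field A=0, H=7: +0·20° lon, +7·10° lat → SW at lon -180°, lat -20°.
Square 7, 9: +7·2° lon, +9·1° lat → SW at lon -166°, lat -11°.
latitude -11.000, longitude -166.000.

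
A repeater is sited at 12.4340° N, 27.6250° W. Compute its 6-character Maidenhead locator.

HK62ek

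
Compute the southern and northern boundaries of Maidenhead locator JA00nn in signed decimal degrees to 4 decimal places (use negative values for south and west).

-89.4583, -89.4167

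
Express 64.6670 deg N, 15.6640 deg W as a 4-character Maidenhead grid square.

IP24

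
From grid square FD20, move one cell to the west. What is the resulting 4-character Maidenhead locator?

Longitude square 2; −1 → 1.
The latitude characters are unchanged.

FD10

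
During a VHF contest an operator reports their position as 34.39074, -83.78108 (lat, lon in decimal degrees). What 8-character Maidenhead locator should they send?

Offset from 180°W / 90°S: lon 96.21892°, lat 124.39074°.
Field: 96.21892/20 → 4 → E, 124.39074/10 → 12 → M; chars EM.
Square: 16.21892/2 → 8, 4.39074/1 → 4; chars 84.
Subsquare: 0.21892/0.0833333 → 2 → c, 0.39074/0.0416667 → 9 → j; chars cj.
Extended square: 0.05225/0.00833333 → 6, 0.01574/0.00416667 → 3; chars 63.

EM84cj63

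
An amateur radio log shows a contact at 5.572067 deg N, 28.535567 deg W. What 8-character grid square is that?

Shift to the Maidenhead origin (180°W, 90°S): lon 151.46443, lat 95.57207.
Field (20°×10°, letters A–R): 151.46443/20 → 7 → H, 95.57207/10 → 9 → J; chars HJ.
Square (2°×1°, digits 0–9): 11.46443/2 → 5, 5.57207/1 → 5; chars 55.
Subsquare (5′×2.5′, letters a–x): 1.46443/0.0833333 → 17 → r, 0.57207/0.0416667 → 13 → n; chars rn.
Extended square (30″×15″, digits 0–9): 0.04777/0.00833333 → 5, 0.03040/0.00416667 → 7; chars 57.

HJ55rn57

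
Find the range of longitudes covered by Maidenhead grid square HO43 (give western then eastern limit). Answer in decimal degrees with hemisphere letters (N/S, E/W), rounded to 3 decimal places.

32.000° W, 30.000° W

Field H=7, O=14: +7·20° lon, +14·10° lat → SW at lon -40°, lat 50°.
Square 4, 3: +4·2° lon, +3·1° lat → SW at lon -32°, lat 53°.
Cell spans 2° lon × 1° lat.
west 32.000° W, east 30.000° W.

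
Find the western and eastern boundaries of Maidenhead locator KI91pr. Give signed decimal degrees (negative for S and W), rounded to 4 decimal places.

39.2500, 39.3333

Field K=10, I=8: +10·20° lon, +8·10° lat → SW at lon 20°, lat -10°.
Square 9, 1: +9·2° lon, +1·1° lat → SW at lon 38°, lat -9°.
Subsquare p=15, r=17: +15·0.0833333° lon, +17·0.0416667° lat → SW at lon 39.25°, lat -8.29167°.
Cell spans 0.0833333° lon × 0.0416667° lat.
west 39.2500, east 39.3333.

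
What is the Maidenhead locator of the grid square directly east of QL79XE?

QL89ae

Longitude subsquare x = 23; +1 → 24, wraps to 0 = a, carry into square.
Longitude square 7; +1 → 8.
The latitude characters are unchanged.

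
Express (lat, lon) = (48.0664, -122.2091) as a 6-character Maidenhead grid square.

CN88vb

Shift to the Maidenhead origin (180°W, 90°S): lon 57.7909, lat 138.0664.
Field: lon ⌊57.7909/20⌋ = 2 → C; lat ⌊138.0664/10⌋ = 13 → N.
Square: lon ⌊17.7909/2⌋ = 8; lat ⌊8.0664/1⌋ = 8.
Subsquare: lon ⌊1.7909/0.0833333⌋ = 21 → v; lat ⌊0.0664/0.0416667⌋ = 1 → b.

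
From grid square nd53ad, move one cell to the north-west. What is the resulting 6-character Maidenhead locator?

ND43xe

Longitude subsquare a = 0; −1 → -1, wraps to 23 = x, carry into square.
Longitude square 5; −1 → 4.
Latitude subsquare d = 3; +1 → 4 = e.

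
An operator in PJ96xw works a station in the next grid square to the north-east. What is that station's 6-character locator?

QJ06ax

Longitude subsquare x = 23; +1 → 24, wraps to 0 = a, carry into square.
Longitude square 9; +1 → 10, wraps to 0, carry into field.
Longitude field P = 15; +1 → 16 = Q.
Latitude subsquare w = 22; +1 → 23 = x.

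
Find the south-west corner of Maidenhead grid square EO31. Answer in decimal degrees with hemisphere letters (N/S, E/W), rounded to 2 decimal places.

51.00° N, 94.00° W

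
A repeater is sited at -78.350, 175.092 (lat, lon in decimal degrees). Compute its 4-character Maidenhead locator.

RB71

Shift to the Maidenhead origin (180°W, 90°S): lon 355.09, lat 11.65.
Field: 355.09/20 → 17 → R, 11.65/10 → 1 → B; chars RB.
Square: 15.09/2 → 7, 1.65/1 → 1; chars 71.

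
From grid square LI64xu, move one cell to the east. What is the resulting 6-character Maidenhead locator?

LI74au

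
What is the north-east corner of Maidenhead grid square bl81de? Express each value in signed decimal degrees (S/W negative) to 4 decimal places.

21.2083, -143.6667

Field B=1, L=11: +1·20° lon, +11·10° lat → SW at lon -160°, lat 20°.
Square 8, 1: +8·2° lon, +1·1° lat → SW at lon -144°, lat 21°.
Subsquare d=3, e=4: +3·0.0833333° lon, +4·0.0416667° lat → SW at lon -143.75°, lat 21.1667°.
Cell spans 0.0833333° lon × 0.0416667° lat. NE corner is SW corner plus one full cell.
latitude 21.2083, longitude -143.6667.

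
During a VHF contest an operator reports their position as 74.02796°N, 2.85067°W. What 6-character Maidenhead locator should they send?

IQ84na

Add 180° to longitude and 90° to latitude: 177.1493, 164.0280.
Field (20°×10°, letters A–R): 177.1493/20 → 8 → I, 164.0280/10 → 16 → Q; chars IQ.
Square (2°×1°, digits 0–9): 17.1493/2 → 8, 4.0280/1 → 4; chars 84.
Subsquare (5′×2.5′, letters a–x): 1.1493/0.0833333 → 13 → n, 0.0280/0.0416667 → 0 → a; chars na.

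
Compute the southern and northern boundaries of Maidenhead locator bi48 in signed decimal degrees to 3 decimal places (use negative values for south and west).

Field B=1, I=8: +1·20° lon, +8·10° lat → SW at lon -160°, lat -10°.
Square 4, 8: +4·2° lon, +8·1° lat → SW at lon -152°, lat -2°.
Cell spans 2° lon × 1° lat.
south -2.000, north -1.000.

-2.000, -1.000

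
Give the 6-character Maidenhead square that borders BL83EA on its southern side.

BL82ex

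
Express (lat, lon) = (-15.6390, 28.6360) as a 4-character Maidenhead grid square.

Shift to the Maidenhead origin (180°W, 90°S): lon 208.64, lat 74.36.
Field: lon ⌊208.64/20⌋ = 10 → K; lat ⌊74.36/10⌋ = 7 → H.
Square: lon ⌊8.64/2⌋ = 4; lat ⌊4.36/1⌋ = 4.

KH44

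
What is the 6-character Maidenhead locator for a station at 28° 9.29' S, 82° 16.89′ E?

Add 180° to longitude and 90° to latitude: 262.2815, 61.8452.
Field: lon ⌊262.2815/20⌋ = 13 → N; lat ⌊61.8452/10⌋ = 6 → G.
Square: lon ⌊2.2815/2⌋ = 1; lat ⌊1.8452/1⌋ = 1.
Subsquare: lon ⌊0.2815/0.0833333⌋ = 3 → d; lat ⌊0.8452/0.0416667⌋ = 20 → u.

NG11du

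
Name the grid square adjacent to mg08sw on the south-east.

Longitude subsquare s = 18; +1 → 19 = t.
Latitude subsquare w = 22; −1 → 21 = v.

MG08tv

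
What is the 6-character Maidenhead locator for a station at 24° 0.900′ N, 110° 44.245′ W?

DL44pa

Add 180° to longitude and 90° to latitude: 69.2626, 114.0150.
Field: lon ⌊69.2626/20⌋ = 3 → D; lat ⌊114.0150/10⌋ = 11 → L.
Square: lon ⌊9.2626/2⌋ = 4; lat ⌊4.0150/1⌋ = 4.
Subsquare: lon ⌊1.2626/0.0833333⌋ = 15 → p; lat ⌊0.0150/0.0416667⌋ = 0 → a.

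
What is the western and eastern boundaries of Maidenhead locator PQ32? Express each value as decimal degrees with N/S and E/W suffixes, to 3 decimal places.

126.000° E, 128.000° E

Field P=15, Q=16: +15·20° lon, +16·10° lat → SW at lon 120°, lat 70°.
Square 3, 2: +3·2° lon, +2·1° lat → SW at lon 126°, lat 72°.
Cell spans 2° lon × 1° lat.
west 126.000° E, east 128.000° E.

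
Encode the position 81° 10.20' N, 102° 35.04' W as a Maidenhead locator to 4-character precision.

DR81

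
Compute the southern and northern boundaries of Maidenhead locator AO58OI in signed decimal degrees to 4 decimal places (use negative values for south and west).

Field A=0, O=14: +0·20° lon, +14·10° lat → SW at lon -180°, lat 50°.
Square 5, 8: +5·2° lon, +8·1° lat → SW at lon -170°, lat 58°.
Subsquare o=14, i=8: +14·0.0833333° lon, +8·0.0416667° lat → SW at lon -168.833°, lat 58.3333°.
Cell spans 0.0833333° lon × 0.0416667° lat.
south 58.3333, north 58.3750.

58.3333, 58.3750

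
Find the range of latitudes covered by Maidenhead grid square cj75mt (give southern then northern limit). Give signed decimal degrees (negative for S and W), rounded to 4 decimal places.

Field C=2, J=9: +2·20° lon, +9·10° lat → SW at lon -140°, lat 0°.
Square 7, 5: +7·2° lon, +5·1° lat → SW at lon -126°, lat 5°.
Subsquare m=12, t=19: +12·0.0833333° lon, +19·0.0416667° lat → SW at lon -125°, lat 5.79167°.
Cell spans 0.0833333° lon × 0.0416667° lat.
south 5.7917, north 5.8333.

5.7917, 5.8333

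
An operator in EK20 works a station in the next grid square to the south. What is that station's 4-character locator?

EJ29

Latitude square 0; −1 → -1, wraps to 9, carry into field.
Latitude field K = 10; −1 → 9 = J.
The longitude characters are unchanged.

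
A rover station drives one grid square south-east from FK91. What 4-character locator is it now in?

GK00

Longitude square 9; +1 → 10, wraps to 0, carry into field.
Longitude field F = 5; +1 → 6 = G.
Latitude square 1; −1 → 0.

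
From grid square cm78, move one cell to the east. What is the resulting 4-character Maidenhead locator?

Longitude square 7; +1 → 8.
The latitude characters are unchanged.

CM88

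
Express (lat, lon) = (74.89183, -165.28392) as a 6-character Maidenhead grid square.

AQ74iv

Add 180° to longitude and 90° to latitude: 14.7161, 164.8918.
Field: lon ⌊14.7161/20⌋ = 0 → A; lat ⌊164.8918/10⌋ = 16 → Q.
Square: lon ⌊14.7161/2⌋ = 7; lat ⌊4.8918/1⌋ = 4.
Subsquare: lon ⌊0.7161/0.0833333⌋ = 8 → i; lat ⌊0.8918/0.0416667⌋ = 21 → v.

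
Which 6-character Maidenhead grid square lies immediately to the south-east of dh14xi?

DH24ah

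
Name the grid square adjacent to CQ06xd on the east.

Longitude subsquare x = 23; +1 → 24, wraps to 0 = a, carry into square.
Longitude square 0; +1 → 1.
The latitude characters are unchanged.

CQ16ad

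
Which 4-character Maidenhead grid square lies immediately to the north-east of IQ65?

Longitude square 6; +1 → 7.
Latitude square 5; +1 → 6.

IQ76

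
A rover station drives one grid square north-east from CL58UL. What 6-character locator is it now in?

CL58vm

Longitude subsquare u = 20; +1 → 21 = v.
Latitude subsquare l = 11; +1 → 12 = m.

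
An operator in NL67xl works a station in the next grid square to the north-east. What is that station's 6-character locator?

NL77am

Longitude subsquare x = 23; +1 → 24, wraps to 0 = a, carry into square.
Longitude square 6; +1 → 7.
Latitude subsquare l = 11; +1 → 12 = m.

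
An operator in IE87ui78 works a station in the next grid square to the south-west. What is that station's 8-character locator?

IE87ui67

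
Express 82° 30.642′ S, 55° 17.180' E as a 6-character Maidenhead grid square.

LA77pl

Offset from 180°W / 90°S: lon 235.2863°, lat 7.4893°.
Field: 235.2863/20 → 11 → L, 7.4893/10 → 0 → A; chars LA.
Square: 15.2863/2 → 7, 7.4893/1 → 7; chars 77.
Subsquare: 1.2863/0.0833333 → 15 → p, 0.4893/0.0416667 → 11 → l; chars pl.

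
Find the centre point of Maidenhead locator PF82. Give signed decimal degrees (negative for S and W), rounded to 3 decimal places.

-37.500, 137.000

Field P=15, F=5: +15·20° lon, +5·10° lat → SW at lon 120°, lat -40°.
Square 8, 2: +8·2° lon, +2·1° lat → SW at lon 136°, lat -38°.
Cell spans 2° lon × 1° lat. Centre is SW corner plus half of each.
latitude -37.500, longitude 137.000.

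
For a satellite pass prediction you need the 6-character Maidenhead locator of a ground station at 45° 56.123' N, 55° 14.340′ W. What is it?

GN25jw

Offset from 180°W / 90°S: lon 124.7610°, lat 135.9354°.
Field (20°×10°, letters A–R): 124.7610/20 → 6 → G, 135.9354/10 → 13 → N; chars GN.
Square (2°×1°, digits 0–9): 4.7610/2 → 2, 5.9354/1 → 5; chars 25.
Subsquare (5′×2.5′, letters a–x): 0.7610/0.0833333 → 9 → j, 0.9354/0.0416667 → 22 → w; chars jw.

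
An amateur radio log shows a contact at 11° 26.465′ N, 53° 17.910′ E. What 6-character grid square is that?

LK61pk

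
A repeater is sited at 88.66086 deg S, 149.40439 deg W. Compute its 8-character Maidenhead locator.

BA51hi11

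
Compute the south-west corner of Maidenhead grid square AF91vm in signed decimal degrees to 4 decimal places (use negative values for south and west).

Field A=0, F=5: +0·20° lon, +5·10° lat → SW at lon -180°, lat -40°.
Square 9, 1: +9·2° lon, +1·1° lat → SW at lon -162°, lat -39°.
Subsquare v=21, m=12: +21·0.0833333° lon, +12·0.0416667° lat → SW at lon -160.25°, lat -38.5°.
latitude -38.5000, longitude -160.2500.

-38.5000, -160.2500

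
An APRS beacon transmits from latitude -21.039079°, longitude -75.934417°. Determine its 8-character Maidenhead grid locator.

Add 180° to longitude and 90° to latitude: 104.06558, 68.96092.
Field: lon ⌊104.06558/20⌋ = 5 → F; lat ⌊68.96092/10⌋ = 6 → G.
Square: lon ⌊4.06558/2⌋ = 2; lat ⌊8.96092/1⌋ = 8.
Subsquare: lon ⌊0.06558/0.0833333⌋ = 0 → a; lat ⌊0.96092/0.0416667⌋ = 23 → x.
Extended square: lon ⌊0.06558/0.00833333⌋ = 7; lat ⌊0.00259/0.00416667⌋ = 0.

FG28ax70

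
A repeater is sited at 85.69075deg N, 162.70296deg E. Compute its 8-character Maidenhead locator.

RR15iq45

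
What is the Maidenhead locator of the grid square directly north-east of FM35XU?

FM45av

Longitude subsquare x = 23; +1 → 24, wraps to 0 = a, carry into square.
Longitude square 3; +1 → 4.
Latitude subsquare u = 20; +1 → 21 = v.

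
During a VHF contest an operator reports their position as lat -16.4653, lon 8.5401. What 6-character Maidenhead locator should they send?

JH43gm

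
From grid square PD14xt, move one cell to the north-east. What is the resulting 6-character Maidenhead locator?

PD24au

Longitude subsquare x = 23; +1 → 24, wraps to 0 = a, carry into square.
Longitude square 1; +1 → 2.
Latitude subsquare t = 19; +1 → 20 = u.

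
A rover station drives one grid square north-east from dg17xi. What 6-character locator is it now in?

Longitude subsquare x = 23; +1 → 24, wraps to 0 = a, carry into square.
Longitude square 1; +1 → 2.
Latitude subsquare i = 8; +1 → 9 = j.

DG27aj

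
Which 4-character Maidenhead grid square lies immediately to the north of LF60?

LF61

Latitude square 0; +1 → 1.
The longitude characters are unchanged.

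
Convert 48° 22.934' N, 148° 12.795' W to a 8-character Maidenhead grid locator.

BN58vj41

Offset from 180°W / 90°S: lon 31.78675°, lat 138.38223°.
Field: 31.78675/20 → 1 → B, 138.38223/10 → 13 → N; chars BN.
Square: 11.78675/2 → 5, 8.38223/1 → 8; chars 58.
Subsquare: 1.78675/0.0833333 → 21 → v, 0.38223/0.0416667 → 9 → j; chars vj.
Extended square: 0.03675/0.00833333 → 4, 0.00723/0.00416667 → 1; chars 41.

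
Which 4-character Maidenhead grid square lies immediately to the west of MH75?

MH65

Longitude square 7; −1 → 6.
The latitude characters are unchanged.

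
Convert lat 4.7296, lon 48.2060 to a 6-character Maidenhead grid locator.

LJ44cr

Shift to the Maidenhead origin (180°W, 90°S): lon 228.2060, lat 94.7296.
Field: lon ⌊228.2060/20⌋ = 11 → L; lat ⌊94.7296/10⌋ = 9 → J.
Square: lon ⌊8.2060/2⌋ = 4; lat ⌊4.7296/1⌋ = 4.
Subsquare: lon ⌊0.2060/0.0833333⌋ = 2 → c; lat ⌊0.7296/0.0416667⌋ = 17 → r.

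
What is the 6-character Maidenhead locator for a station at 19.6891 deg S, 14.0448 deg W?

IH20xh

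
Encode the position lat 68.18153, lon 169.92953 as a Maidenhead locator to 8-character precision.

RP48xe13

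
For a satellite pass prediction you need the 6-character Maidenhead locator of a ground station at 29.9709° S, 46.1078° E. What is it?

LG30ba

Offset from 180°W / 90°S: lon 226.1078°, lat 60.0291°.
Field: 226.1078/20 → 11 → L, 60.0291/10 → 6 → G; chars LG.
Square: 6.1078/2 → 3, 0.0291/1 → 0; chars 30.
Subsquare: 0.1078/0.0833333 → 1 → b, 0.0291/0.0416667 → 0 → a; chars ba.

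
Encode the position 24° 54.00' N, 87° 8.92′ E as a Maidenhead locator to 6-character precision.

NL34nv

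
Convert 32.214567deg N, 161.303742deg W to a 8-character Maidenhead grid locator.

AM92if31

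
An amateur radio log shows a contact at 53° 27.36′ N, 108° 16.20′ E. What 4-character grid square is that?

Offset from 180°W / 90°S: lon 288.27°, lat 143.46°.
Field (20°×10°, letters A–R): lon ⌊288.27/20⌋ = 14 → O; lat ⌊143.46/10⌋ = 14 → O.
Square (2°×1°, digits 0–9): lon ⌊8.27/2⌋ = 4; lat ⌊3.46/1⌋ = 3.

OO43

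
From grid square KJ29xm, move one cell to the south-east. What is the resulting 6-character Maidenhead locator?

Longitude subsquare x = 23; +1 → 24, wraps to 0 = a, carry into square.
Longitude square 2; +1 → 3.
Latitude subsquare m = 12; −1 → 11 = l.

KJ39al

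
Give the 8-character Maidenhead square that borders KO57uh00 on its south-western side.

Longitude extended square 0; −1 → -1, wraps to 9, carry into subsquare.
Longitude subsquare u = 20; −1 → 19 = t.
Latitude extended square 0; −1 → -1, wraps to 9, carry into subsquare.
Latitude subsquare h = 7; −1 → 6 = g.

KO57tg99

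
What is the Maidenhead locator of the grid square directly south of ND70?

NC79

Latitude square 0; −1 → -1, wraps to 9, carry into field.
Latitude field D = 3; −1 → 2 = C.
The longitude characters are unchanged.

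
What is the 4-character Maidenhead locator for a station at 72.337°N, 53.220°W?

GQ32

Offset from 180°W / 90°S: lon 126.78°, lat 162.34°.
Field: lon ⌊126.78/20⌋ = 6 → G; lat ⌊162.34/10⌋ = 16 → Q.
Square: lon ⌊6.78/2⌋ = 3; lat ⌊2.34/1⌋ = 2.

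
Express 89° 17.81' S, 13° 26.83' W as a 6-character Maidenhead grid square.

Shift to the Maidenhead origin (180°W, 90°S): lon 166.5528, lat 0.7032.
Field (20°×10°, letters A–R): lon ⌊166.5528/20⌋ = 8 → I; lat ⌊0.7032/10⌋ = 0 → A.
Square (2°×1°, digits 0–9): lon ⌊6.5528/2⌋ = 3; lat ⌊0.7032/1⌋ = 0.
Subsquare (5′×2.5′, letters a–x): lon ⌊0.5528/0.0833333⌋ = 6 → g; lat ⌊0.7032/0.0416667⌋ = 16 → q.

IA30gq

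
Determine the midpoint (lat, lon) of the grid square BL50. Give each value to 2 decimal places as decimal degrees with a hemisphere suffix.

20.50° N, 149.00° W

Field B=1, L=11: +1·20° lon, +11·10° lat → SW at lon -160°, lat 20°.
Square 5, 0: +5·2° lon, +0·1° lat → SW at lon -150°, lat 20°.
Cell spans 2° lon × 1° lat. Centre is SW corner plus half of each.
latitude 20.50° N, longitude 149.00° W.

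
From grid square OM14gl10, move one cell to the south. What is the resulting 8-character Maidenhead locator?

OM14gk19

Latitude extended square 0; −1 → -1, wraps to 9, carry into subsquare.
Latitude subsquare l = 11; −1 → 10 = k.
The longitude characters are unchanged.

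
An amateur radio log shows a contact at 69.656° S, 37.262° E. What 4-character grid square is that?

KC80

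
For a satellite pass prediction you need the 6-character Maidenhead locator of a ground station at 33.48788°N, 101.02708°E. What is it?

OM03ml

Shift to the Maidenhead origin (180°W, 90°S): lon 281.0271, lat 123.4879.
Field (20°×10°, letters A–R): 281.0271/20 → 14 → O, 123.4879/10 → 12 → M; chars OM.
Square (2°×1°, digits 0–9): 1.0271/2 → 0, 3.4879/1 → 3; chars 03.
Subsquare (5′×2.5′, letters a–x): 1.0271/0.0833333 → 12 → m, 0.4879/0.0416667 → 11 → l; chars ml.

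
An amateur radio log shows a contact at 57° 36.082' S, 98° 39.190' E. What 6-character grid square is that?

ND92hj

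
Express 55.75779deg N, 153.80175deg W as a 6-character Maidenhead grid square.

BO35cs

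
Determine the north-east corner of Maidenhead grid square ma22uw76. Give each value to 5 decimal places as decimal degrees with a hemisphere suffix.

87.05417° S, 65.73333° E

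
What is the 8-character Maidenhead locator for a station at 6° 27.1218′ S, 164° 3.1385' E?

RI23an61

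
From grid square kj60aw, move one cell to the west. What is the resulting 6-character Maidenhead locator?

KJ50xw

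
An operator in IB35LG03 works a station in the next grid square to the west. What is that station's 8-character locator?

Longitude extended square 0; −1 → -1, wraps to 9, carry into subsquare.
Longitude subsquare l = 11; −1 → 10 = k.
The latitude characters are unchanged.

IB35kg93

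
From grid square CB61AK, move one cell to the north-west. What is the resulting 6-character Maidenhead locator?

CB51xl

Longitude subsquare a = 0; −1 → -1, wraps to 23 = x, carry into square.
Longitude square 6; −1 → 5.
Latitude subsquare k = 10; +1 → 11 = l.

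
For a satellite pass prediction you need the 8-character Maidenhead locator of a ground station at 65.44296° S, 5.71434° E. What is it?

JC24un53

Shift to the Maidenhead origin (180°W, 90°S): lon 185.71434, lat 24.55704.
Field: 185.71434/20 → 9 → J, 24.55704/10 → 2 → C; chars JC.
Square: 5.71434/2 → 2, 4.55704/1 → 4; chars 24.
Subsquare: 1.71434/0.0833333 → 20 → u, 0.55704/0.0416667 → 13 → n; chars un.
Extended square: 0.04767/0.00833333 → 5, 0.01537/0.00416667 → 3; chars 53.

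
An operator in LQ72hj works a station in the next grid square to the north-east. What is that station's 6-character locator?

Longitude subsquare h = 7; +1 → 8 = i.
Latitude subsquare j = 9; +1 → 10 = k.

LQ72ik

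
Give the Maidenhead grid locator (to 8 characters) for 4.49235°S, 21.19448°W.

Add 180° to longitude and 90° to latitude: 158.80552, 85.50765.
Field: lon ⌊158.80552/20⌋ = 7 → H; lat ⌊85.50765/10⌋ = 8 → I.
Square: lon ⌊18.80552/2⌋ = 9; lat ⌊5.50765/1⌋ = 5.
Subsquare: lon ⌊0.80552/0.0833333⌋ = 9 → j; lat ⌊0.50765/0.0416667⌋ = 12 → m.
Extended square: lon ⌊0.05552/0.00833333⌋ = 6; lat ⌊0.00765/0.00416667⌋ = 1.

HI95jm61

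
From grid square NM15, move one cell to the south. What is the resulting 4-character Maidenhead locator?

NM14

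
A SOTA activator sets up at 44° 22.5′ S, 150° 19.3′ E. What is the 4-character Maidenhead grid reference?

Add 180° to longitude and 90° to latitude: 330.32, 45.62.
Field (20°×10°, letters A–R): lon ⌊330.32/20⌋ = 16 → Q; lat ⌊45.62/10⌋ = 4 → E.
Square (2°×1°, digits 0–9): lon ⌊10.32/2⌋ = 5; lat ⌊5.62/1⌋ = 5.

QE55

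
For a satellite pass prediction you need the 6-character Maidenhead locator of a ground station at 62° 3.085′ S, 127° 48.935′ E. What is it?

Shift to the Maidenhead origin (180°W, 90°S): lon 307.8156, lat 27.9486.
Field: lon ⌊307.8156/20⌋ = 15 → P; lat ⌊27.9486/10⌋ = 2 → C.
Square: lon ⌊7.8156/2⌋ = 3; lat ⌊7.9486/1⌋ = 7.
Subsquare: lon ⌊1.8156/0.0833333⌋ = 21 → v; lat ⌊0.9486/0.0416667⌋ = 22 → w.

PC37vw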